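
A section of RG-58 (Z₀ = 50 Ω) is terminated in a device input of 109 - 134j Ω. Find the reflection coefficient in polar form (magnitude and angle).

Γ = (Z_L − Z_0)/(Z_L + Z_0) = (59 − j134)/(159 − j134)
|Γ| = 146/208 = 0.704

Γ ≈ 0.704 ∠ -26.1°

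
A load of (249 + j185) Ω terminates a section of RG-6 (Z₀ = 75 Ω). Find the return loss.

RL ≈ 3.34 dB

Γ = (174 + j185)/(324 + j185), |Γ| = 0.681
RL = −20·log₁₀|Γ| = −20·log₁₀(0.681)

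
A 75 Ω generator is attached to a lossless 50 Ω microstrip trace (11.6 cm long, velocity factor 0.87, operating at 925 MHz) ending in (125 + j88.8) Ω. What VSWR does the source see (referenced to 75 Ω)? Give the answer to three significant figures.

VSWR ≈ 4.19

λ = v/f = 0.87·c / 925 MHz = 0.282 m
βl = 2π·l/λ = 2π × 0.411 = 148°
tan(βl) = -0.625
Z_in = Z_0·(Z_L + jZ_0·tanβl)/(Z_0 + jZ_L·tanβl) = 25.2 + j46 Ω
Γ_s = (Z_in − Z_s)/(Z_in + Z_s) = (-49.8 + j46)/(100 + j46), |Γ_s| = 0.614
VSWR = (1 + |Γ_s|)/(1 − |Γ_s|)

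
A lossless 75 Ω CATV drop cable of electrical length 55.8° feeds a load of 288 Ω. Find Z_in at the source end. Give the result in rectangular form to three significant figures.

Z_in ≈ 27.7 − j46.1 Ω

tan(βl) = tan(55.8°) = 1.47
Z_in = Z_0·(Z_L + jZ_0·tanβl)/(Z_0 + jZ_L·tanβl)
     = 75·(288 + j110)/(75 + j424)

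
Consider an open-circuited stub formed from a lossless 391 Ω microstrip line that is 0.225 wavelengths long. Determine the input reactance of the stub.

βl = 2π × 0.225 = 81°
tan(βl) = 6.31
For an open-circuited stub, Z_in = −jZ_0·cot(βl) = −jZ_0/tan(βl)

X_in ≈ -61.9 Ω (capacitive)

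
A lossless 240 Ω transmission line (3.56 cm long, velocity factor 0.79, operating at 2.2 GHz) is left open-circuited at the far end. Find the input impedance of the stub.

λ = v/f = 0.79·c / 2.2 GHz = 0.108 m
βl = 2π·l/λ = 2π × 0.33 = 119°
tan(βl) = -1.81
For an open-circuited stub, Z_in = −jZ_0·cot(βl) = −jZ_0/tan(βl)

Z_in ≈ +j133 Ω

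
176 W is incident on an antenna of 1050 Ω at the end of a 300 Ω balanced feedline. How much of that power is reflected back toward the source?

P_reflected ≈ 54.3 W

Γ = (1050 − 300)/(1050 + 300) = 0.556
|Γ|² = 0.309
P_refl = |Γ|²·P_inc = 54.3 W, P_del = (1 − |Γ|²)·P_inc = 122 W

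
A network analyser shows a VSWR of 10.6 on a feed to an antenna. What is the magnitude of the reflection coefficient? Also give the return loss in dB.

|Γ| ≈ 0.828; return loss ≈ 1.64 dB

|Γ| = (S − 1)/(S + 1) = (10.6 − 1)/(10.6 + 1) = 9.6/11.6
RL = −20·log₁₀|Γ| = −20·log₁₀(0.828)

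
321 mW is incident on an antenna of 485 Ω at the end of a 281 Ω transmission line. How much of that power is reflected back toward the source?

P_reflected ≈ 22.8 mW

Γ = (485 − 281)/(485 + 281) = 0.266
|Γ|² = 0.0709
P_refl = |Γ|²·P_inc = 22.8 mW, P_del = (1 − |Γ|²)·P_inc = 298 mW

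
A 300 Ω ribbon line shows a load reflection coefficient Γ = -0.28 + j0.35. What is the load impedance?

Z_L = Z_0·(1 + Γ)/(1 − Γ) = 300·(0.72 + j0.35)/(1.28 − j0.35)

Z_L ≈ 136 + j119 Ω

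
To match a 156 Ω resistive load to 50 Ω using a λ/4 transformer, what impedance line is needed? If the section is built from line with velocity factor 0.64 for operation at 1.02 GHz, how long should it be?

Z_qwt ≈ 88.3 Ω; length ≈ 4.71 cm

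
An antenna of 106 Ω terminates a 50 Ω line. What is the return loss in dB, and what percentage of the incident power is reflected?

RL ≈ 8.9 dB; 12.9% of incident power reflected

Γ = (106 − 50)/(106 + 50) = 0.359
RL = −20·log₁₀(0.359) = 8.9 dB
P_refl/P_inc = |Γ|² = 0.129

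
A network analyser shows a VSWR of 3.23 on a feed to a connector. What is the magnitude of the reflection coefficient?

|Γ| ≈ 0.527

|Γ| = (S − 1)/(S + 1) = (3.23 − 1)/(3.23 + 1) = 2.23/4.23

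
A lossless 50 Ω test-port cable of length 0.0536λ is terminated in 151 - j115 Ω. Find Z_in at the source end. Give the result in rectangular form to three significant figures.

Z_in ≈ 38.7 − j76.7 Ω

βl = 2π × 0.0536 = 19.3°
tan(βl) = tan(19.3°) = 0.35
Z_in = Z_0·(Z_L + jZ_0·tanβl)/(Z_0 + jZ_L·tanβl)
     = 50·(151 − j97.5)/(90.3 + j52.9)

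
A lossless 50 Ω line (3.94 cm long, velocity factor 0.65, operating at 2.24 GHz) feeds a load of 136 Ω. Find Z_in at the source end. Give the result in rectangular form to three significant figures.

Z_in ≈ 87.7 + j57.9 Ω

λ = v/f = 0.65·c / 2.24 GHz = 0.0871 m
βl = 2π·l/λ = 2π × 0.453 = 163°
tan(βl) = tan(163°) = -0.307
Z_in = Z_0·(Z_L + jZ_0·tanβl)/(Z_0 + jZ_L·tanβl)
     = 50·(136 − j15.3)/(50 − j41.8)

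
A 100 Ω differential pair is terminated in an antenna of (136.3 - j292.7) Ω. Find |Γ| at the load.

Γ = (Z_L − Z_0)/(Z_L + Z_0) = (36.3 − j292.7)/(236.3 − j292.7)
|Γ| = 295/376

|Γ| ≈ 0.784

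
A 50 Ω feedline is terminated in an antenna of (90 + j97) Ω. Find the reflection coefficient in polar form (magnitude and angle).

Γ ≈ 0.616 ∠ 32.9°

Γ = (Z_L − Z_0)/(Z_L + Z_0) = (40 + j97)/(140 + j97)
|Γ| = 105/170 = 0.616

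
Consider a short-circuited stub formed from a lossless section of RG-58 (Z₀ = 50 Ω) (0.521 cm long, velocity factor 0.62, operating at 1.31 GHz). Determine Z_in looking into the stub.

Z_in ≈ +j11.7 Ω

λ = v/f = 0.62·c / 1.31 GHz = 0.142 m
βl = 2π·l/λ = 2π × 0.0367 = 13.2°
tan(βl) = 0.235
For a short-circuited stub, Z_in = jZ_0·tan(βl)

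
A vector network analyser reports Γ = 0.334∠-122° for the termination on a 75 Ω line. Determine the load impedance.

Z_L ≈ 45.5 − j29 Ω

Z_L = Z_0·(1 + Γ)/(1 − Γ) = 75·(0.823 − j0.283)/(1.18 + j0.283)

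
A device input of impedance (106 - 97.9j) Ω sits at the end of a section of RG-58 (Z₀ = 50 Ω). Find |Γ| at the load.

Γ = (Z_L − Z_0)/(Z_L + Z_0) = (56 − j97.9)/(156 − j97.9)
|Γ| = 113/184

|Γ| ≈ 0.612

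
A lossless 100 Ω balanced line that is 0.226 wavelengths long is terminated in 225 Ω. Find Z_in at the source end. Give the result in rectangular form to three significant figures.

Z_in ≈ 45.3 − j12.1 Ω

βl = 2π × 0.226 = 81.4°
tan(βl) = tan(81.4°) = 6.58
Z_in = Z_0·(Z_L + jZ_0·tanβl)/(Z_0 + jZ_L·tanβl)
     = 100·(225 + j658)/(100 + j1480)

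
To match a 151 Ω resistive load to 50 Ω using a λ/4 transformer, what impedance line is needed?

Z_qwt = √(Z_0·R_L) = √(50 × 151) = √7550

Z_qwt ≈ 86.9 Ω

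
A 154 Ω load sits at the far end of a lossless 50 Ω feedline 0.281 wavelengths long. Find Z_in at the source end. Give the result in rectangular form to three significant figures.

βl = 2π × 0.281 = 101°
tan(βl) = tan(101°) = -5.07
Z_in = Z_0·(Z_L + jZ_0·tanβl)/(Z_0 + jZ_L·tanβl)
     = 50·(154 − j253)/(50 − j781)

Z_in ≈ 16.8 + j8.79 Ω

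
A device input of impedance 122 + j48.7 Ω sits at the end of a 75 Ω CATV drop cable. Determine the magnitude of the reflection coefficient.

Γ = (Z_L − Z_0)/(Z_L + Z_0) = (47 + j48.7)/(197 + j48.7)
|Γ| = 67.7/203

|Γ| ≈ 0.334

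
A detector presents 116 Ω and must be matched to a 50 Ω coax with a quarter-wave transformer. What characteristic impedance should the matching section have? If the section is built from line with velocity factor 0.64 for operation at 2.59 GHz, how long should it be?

Z_qwt = √(Z_0·R_L) = √(50 × 116) = √5800
λ = 0.64·c/f = 0.0741 m, so l = λ/4 = 0.0185 m

Z_qwt ≈ 76.2 Ω; length ≈ 1.85 cm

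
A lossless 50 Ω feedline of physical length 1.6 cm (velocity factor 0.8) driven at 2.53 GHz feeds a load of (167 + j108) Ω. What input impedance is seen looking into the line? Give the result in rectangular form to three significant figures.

Z_in ≈ 16 − j35.7 Ω

λ = v/f = 0.8·c / 2.53 GHz = 0.0949 m
βl = 2π·l/λ = 2π × 0.169 = 60.7°
tan(βl) = tan(60.7°) = 1.78
Z_in = Z_0·(Z_L + jZ_0·tanβl)/(Z_0 + jZ_L·tanβl)
     = 50·(167 + j197)/(-143 + j298)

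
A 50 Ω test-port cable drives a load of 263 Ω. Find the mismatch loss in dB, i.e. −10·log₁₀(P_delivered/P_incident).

Γ = (263 − 50)/(263 + 50) = 0.681
|Γ|² = 0.463, so P_del/P_inc = 1 − |Γ|² = 0.537
ML = −10·log₁₀(1 − |Γ|²)

mismatch loss ≈ 2.7 dB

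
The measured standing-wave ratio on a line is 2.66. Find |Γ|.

|Γ| = (S − 1)/(S + 1) = (2.66 − 1)/(2.66 + 1) = 1.66/3.66

|Γ| ≈ 0.454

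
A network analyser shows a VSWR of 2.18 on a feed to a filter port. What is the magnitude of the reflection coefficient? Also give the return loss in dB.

|Γ| = (S − 1)/(S + 1) = (2.18 − 1)/(2.18 + 1) = 1.18/3.18
RL = −20·log₁₀|Γ| = −20·log₁₀(0.371)

|Γ| ≈ 0.371; return loss ≈ 8.61 dB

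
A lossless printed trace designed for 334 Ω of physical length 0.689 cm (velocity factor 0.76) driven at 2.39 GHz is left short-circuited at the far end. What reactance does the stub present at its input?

X_in ≈ 163 Ω (inductive)

λ = v/f = 0.76·c / 2.39 GHz = 0.0954 m
βl = 2π·l/λ = 2π × 0.0722 = 26°
tan(βl) = 0.488
For a short-circuited stub, Z_in = jZ_0·tan(βl)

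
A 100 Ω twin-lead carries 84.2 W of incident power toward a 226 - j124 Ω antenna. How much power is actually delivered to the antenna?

P_delivered ≈ 62.6 W

|Γ| = |(126 − j124)/(326 − j124)| = 0.507
|Γ|² = 0.257
P_refl = |Γ|²·P_inc = 21.6 W, P_del = (1 − |Γ|²)·P_inc = 62.6 W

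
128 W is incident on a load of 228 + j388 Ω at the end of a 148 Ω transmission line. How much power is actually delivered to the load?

|Γ| = |(80 + j388)/(376 + j388)| = 0.733
|Γ|² = 0.538
P_refl = |Γ|²·P_inc = 68.8 W, P_del = (1 − |Γ|²)·P_inc = 59.2 W

P_delivered ≈ 59.2 W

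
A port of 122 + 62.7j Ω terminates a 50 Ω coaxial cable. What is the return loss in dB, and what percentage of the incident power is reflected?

Γ = (72 + j62.7)/(172 + j62.7), |Γ| = 0.522
RL = −20·log₁₀(0.522) = 5.65 dB
P_refl/P_inc = |Γ|² = 0.272

RL ≈ 5.65 dB; 27.2% of incident power reflected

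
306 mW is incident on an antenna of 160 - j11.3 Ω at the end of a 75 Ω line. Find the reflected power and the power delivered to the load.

|Γ| = |(85 − j11.3)/(235 − j11.3)| = 0.364
|Γ|² = 0.133
P_refl = |Γ|²·P_inc = 40.6 mW, P_del = (1 − |Γ|²)·P_inc = 265 mW

P_reflected ≈ 40.6 mW; P_delivered ≈ 265 mW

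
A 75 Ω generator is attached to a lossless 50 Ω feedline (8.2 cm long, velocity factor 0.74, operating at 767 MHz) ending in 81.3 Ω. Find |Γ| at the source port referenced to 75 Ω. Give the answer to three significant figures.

|Γ| ≈ 0.411

λ = v/f = 0.74·c / 767 MHz = 0.289 m
βl = 2π·l/λ = 2π × 0.283 = 102°
tan(βl) = -4.71
Z_in = Z_0·(Z_L + jZ_0·tanβl)/(Z_0 + jZ_L·tanβl) = 31.6 + j6.49 Ω
Γ_s = (Z_in − Z_s)/(Z_in + Z_s) = (-43.4 + j6.49)/(107 + j6.49), |Γ_s| = 0.411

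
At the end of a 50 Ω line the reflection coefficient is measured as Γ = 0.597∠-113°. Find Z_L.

Z_L ≈ 17.7 − j30.1 Ω

Z_L = Z_0·(1 + Γ)/(1 − Γ) = 50·(0.767 − j0.55)/(1.23 + j0.55)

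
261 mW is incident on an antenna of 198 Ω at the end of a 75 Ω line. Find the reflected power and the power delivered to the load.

Γ = (198 − 75)/(198 + 75) = 0.451
|Γ|² = 0.203
P_refl = |Γ|²·P_inc = 53 mW, P_del = (1 − |Γ|²)·P_inc = 208 mW

P_reflected ≈ 53 mW; P_delivered ≈ 208 mW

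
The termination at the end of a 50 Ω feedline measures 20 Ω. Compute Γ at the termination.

Γ = -0.429

Γ = (Z_L − Z_0)/(Z_L + Z_0) = (20 − 50)/(20 + 50) = -30/70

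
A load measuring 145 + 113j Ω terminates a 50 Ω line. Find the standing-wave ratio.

Γ = (Z_L − Z_0)/(Z_L + Z_0) = (95 + j113)/(195 + j113)
|Γ| = 148/225 = 0.655
VSWR = (1 + |Γ|)/(1 − |Γ|) = 1.66/0.345

VSWR ≈ 4.8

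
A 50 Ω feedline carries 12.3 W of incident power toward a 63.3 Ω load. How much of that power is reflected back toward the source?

Γ = (63.3 − 50)/(63.3 + 50) = 0.117
|Γ|² = 0.0138
P_refl = |Γ|²·P_inc = 0.169 W, P_del = (1 − |Γ|²)·P_inc = 12.1 W

P_reflected ≈ 0.169 W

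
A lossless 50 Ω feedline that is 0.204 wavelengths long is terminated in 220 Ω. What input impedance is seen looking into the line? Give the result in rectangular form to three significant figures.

Z_in ≈ 12.3 − j14 Ω

βl = 2π × 0.204 = 73.4°
tan(βl) = tan(73.4°) = 3.36
Z_in = Z_0·(Z_L + jZ_0·tanβl)/(Z_0 + jZ_L·tanβl)
     = 50·(220 + j168)/(50 + j740)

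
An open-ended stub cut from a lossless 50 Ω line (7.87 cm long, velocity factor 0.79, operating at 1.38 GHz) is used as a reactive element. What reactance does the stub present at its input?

X_in ≈ 186 Ω (inductive)

λ = v/f = 0.79·c / 1.38 GHz = 0.172 m
βl = 2π·l/λ = 2π × 0.458 = 165°
tan(βl) = -0.268
For an open-ended stub, Z_in = −jZ_0·cot(βl) = −jZ_0/tan(βl)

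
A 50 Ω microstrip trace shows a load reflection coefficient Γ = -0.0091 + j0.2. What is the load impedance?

Z_L ≈ 45.4 + j18.9 Ω

Z_L = Z_0·(1 + Γ)/(1 − Γ) = 50·(0.991 + j0.2)/(1.01 − j0.2)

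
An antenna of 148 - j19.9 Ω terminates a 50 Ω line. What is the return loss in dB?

RL ≈ 5.98 dB

Γ = (98 − j19.9)/(198 − j19.9), |Γ| = 0.503
RL = −20·log₁₀|Γ| = −20·log₁₀(0.503)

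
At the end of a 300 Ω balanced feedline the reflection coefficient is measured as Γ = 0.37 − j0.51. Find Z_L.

Z_L = Z_0·(1 + Γ)/(1 − Γ) = 300·(1.37 − j0.51)/(0.63 + j0.51)

Z_L ≈ 275 − j466 Ω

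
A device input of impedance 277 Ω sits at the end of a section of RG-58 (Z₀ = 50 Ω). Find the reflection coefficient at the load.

Γ = (Z_L − Z_0)/(Z_L + Z_0) = (277 − 50)/(277 + 50) = 227/327

Γ = 0.694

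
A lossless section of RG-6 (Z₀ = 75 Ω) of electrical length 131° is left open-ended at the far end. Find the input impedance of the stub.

tan(βl) = -1.15
For an open-ended stub, Z_in = −jZ_0·cot(βl) = −jZ_0/tan(βl)

Z_in ≈ +j65.2 Ω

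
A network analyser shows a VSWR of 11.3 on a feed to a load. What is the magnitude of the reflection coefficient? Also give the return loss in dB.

|Γ| = (S − 1)/(S + 1) = (11.3 − 1)/(11.3 + 1) = 10.3/12.3
RL = −20·log₁₀|Γ| = −20·log₁₀(0.837)

|Γ| ≈ 0.837; return loss ≈ 1.54 dB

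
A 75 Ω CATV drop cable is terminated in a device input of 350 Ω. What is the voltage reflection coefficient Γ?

Γ = (Z_L − Z_0)/(Z_L + Z_0) = (350 − 75)/(350 + 75) = 275/425

Γ = 0.647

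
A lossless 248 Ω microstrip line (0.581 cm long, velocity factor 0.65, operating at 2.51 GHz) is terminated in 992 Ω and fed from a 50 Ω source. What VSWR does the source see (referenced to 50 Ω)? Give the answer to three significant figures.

VSWR ≈ 16.2

λ = v/f = 0.65·c / 2.51 GHz = 0.0777 m
βl = 2π·l/λ = 2π × 0.0748 = 26.9°
tan(βl) = 0.508
Z_in = Z_0·(Z_L + jZ_0·tanβl)/(Z_0 + jZ_L·tanβl) = 243 − j369 Ω
Γ_s = (Z_in − Z_s)/(Z_in + Z_s) = (193 − j369)/(293 − j369), |Γ_s| = 0.884
VSWR = (1 + |Γ_s|)/(1 − |Γ_s|)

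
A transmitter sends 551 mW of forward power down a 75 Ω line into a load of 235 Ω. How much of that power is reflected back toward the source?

Γ = (235 − 75)/(235 + 75) = 0.516
|Γ|² = 0.266
P_refl = |Γ|²·P_inc = 147 mW, P_del = (1 − |Γ|²)·P_inc = 404 mW

P_reflected ≈ 147 mW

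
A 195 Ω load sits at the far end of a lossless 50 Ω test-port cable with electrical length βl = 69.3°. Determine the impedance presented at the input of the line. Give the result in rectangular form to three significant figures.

tan(βl) = tan(69.3°) = 2.65
Z_in = Z_0·(Z_L + jZ_0·tanβl)/(Z_0 + jZ_L·tanβl)
     = 50·(195 + j132)/(50 + j516)

Z_in ≈ 14.5 − j17.5 Ω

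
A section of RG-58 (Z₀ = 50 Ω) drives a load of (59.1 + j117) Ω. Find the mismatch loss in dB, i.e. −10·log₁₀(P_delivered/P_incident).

Γ = (9.1 + j117)/(109.1 + j117), |Γ| = 0.734
|Γ|² = 0.538, so P_del/P_inc = 1 − |Γ|² = 0.462
ML = −10·log₁₀(1 − |Γ|²)

mismatch loss ≈ 3.35 dB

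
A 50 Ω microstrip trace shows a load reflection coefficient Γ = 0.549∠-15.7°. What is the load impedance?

Z_L ≈ 143 − j60.8 Ω

Z_L = Z_0·(1 + Γ)/(1 − Γ) = 50·(1.53 − j0.149)/(0.471 + j0.149)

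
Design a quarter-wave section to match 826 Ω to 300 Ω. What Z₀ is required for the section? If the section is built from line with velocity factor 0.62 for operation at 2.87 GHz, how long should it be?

Z_qwt = √(Z_0·R_L) = √(300 × 826) = √247800
λ = 0.62·c/f = 0.0648 m, so l = λ/4 = 0.0162 m

Z_qwt ≈ 498 Ω; length ≈ 1.62 cm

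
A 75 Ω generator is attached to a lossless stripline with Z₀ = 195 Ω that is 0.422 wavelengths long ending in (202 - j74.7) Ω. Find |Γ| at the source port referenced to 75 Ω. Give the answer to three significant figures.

βl = 2π × 0.422 = 152°
tan(βl) = -0.534
Z_in = Z_0·(Z_L + jZ_0·tanβl)/(Z_0 + jZ_L·tanβl) = 277 − j32.6 Ω
Γ_s = (Z_in − Z_s)/(Z_in + Z_s) = (202 − j32.6)/(352 − j32.6), |Γ_s| = 0.578

|Γ| ≈ 0.578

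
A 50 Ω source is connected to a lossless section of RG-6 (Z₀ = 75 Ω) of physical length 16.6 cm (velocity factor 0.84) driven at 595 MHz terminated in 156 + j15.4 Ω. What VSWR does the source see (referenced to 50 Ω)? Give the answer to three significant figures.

λ = v/f = 0.84·c / 595 MHz = 0.424 m
βl = 2π·l/λ = 2π × 0.392 = 141°
tan(βl) = -0.807
Z_in = Z_0·(Z_L + jZ_0·tanβl)/(Z_0 + jZ_L·tanβl) = 61.7 + j50.1 Ω
Γ_s = (Z_in − Z_s)/(Z_in + Z_s) = (11.7 + j50.1)/(112 + j50.1), |Γ_s| = 0.42
VSWR = (1 + |Γ_s|)/(1 − |Γ_s|)

VSWR ≈ 2.45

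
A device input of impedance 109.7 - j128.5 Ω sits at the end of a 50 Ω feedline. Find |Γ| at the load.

|Γ| ≈ 0.691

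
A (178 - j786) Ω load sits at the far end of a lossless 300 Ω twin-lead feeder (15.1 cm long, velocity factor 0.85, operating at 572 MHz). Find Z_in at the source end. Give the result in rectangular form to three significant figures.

Z_in ≈ 57 + j379 Ω

λ = v/f = 0.85·c / 572 MHz = 0.446 m
βl = 2π·l/λ = 2π × 0.339 = 122°
tan(βl) = tan(122°) = -1.6
Z_in = Z_0·(Z_L + jZ_0·tanβl)/(Z_0 + jZ_L·tanβl)
     = 300·(178 − j1270)/(-961 − j286)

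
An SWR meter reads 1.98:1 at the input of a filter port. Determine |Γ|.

|Γ| ≈ 0.329

|Γ| = (S − 1)/(S + 1) = (1.98 − 1)/(1.98 + 1) = 0.98/2.98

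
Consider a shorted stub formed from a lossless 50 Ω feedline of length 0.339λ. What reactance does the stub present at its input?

βl = 2π × 0.339 = 122°
tan(βl) = -1.6
For a shorted stub, Z_in = jZ_0·tan(βl)

X_in ≈ -79.9 Ω (capacitive)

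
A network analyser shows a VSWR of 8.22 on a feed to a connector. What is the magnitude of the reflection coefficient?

|Γ| = (S − 1)/(S + 1) = (8.22 − 1)/(8.22 + 1) = 7.22/9.22

|Γ| ≈ 0.783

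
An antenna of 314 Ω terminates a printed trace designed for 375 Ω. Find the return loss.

RL ≈ 21.1 dB

Γ = (314 − 375)/(314 + 375) = -0.0885
RL = −20·log₁₀|Γ| = −20·log₁₀(0.0885)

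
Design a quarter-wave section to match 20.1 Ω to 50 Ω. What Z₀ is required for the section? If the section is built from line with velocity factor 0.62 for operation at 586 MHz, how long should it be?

Z_qwt ≈ 31.7 Ω; length ≈ 7.94 cm

Z_qwt = √(Z_0·R_L) = √(50 × 20.1) = √1005
λ = 0.62·c/f = 0.317 m, so l = λ/4 = 0.0794 m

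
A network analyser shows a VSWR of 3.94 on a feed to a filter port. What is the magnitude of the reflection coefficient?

|Γ| ≈ 0.595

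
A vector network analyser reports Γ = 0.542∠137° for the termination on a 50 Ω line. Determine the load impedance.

Z_L ≈ 16.9 + j17.7 Ω

Z_L = Z_0·(1 + Γ)/(1 − Γ) = 50·(0.604 + j0.37)/(1.4 − j0.37)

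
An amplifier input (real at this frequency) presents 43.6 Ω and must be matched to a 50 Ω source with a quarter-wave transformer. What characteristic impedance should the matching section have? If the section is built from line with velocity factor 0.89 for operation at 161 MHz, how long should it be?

Z_qwt ≈ 46.7 Ω; length ≈ 41.5 cm

Z_qwt = √(Z_0·R_L) = √(50 × 43.6) = √2180
λ = 0.89·c/f = 1.66 m, so l = λ/4 = 0.415 m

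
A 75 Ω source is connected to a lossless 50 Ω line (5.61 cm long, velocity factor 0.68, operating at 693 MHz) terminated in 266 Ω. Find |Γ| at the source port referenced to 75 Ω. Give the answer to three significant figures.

λ = v/f = 0.68·c / 693 MHz = 0.294 m
βl = 2π·l/λ = 2π × 0.191 = 68.6°
tan(βl) = 2.55
Z_in = Z_0·(Z_L + jZ_0·tanβl)/(Z_0 + jZ_L·tanβl) = 10.8 − j18.8 Ω
Γ_s = (Z_in − Z_s)/(Z_in + Z_s) = (-64.2 − j18.8)/(85.8 − j18.8), |Γ_s| = 0.762

|Γ| ≈ 0.762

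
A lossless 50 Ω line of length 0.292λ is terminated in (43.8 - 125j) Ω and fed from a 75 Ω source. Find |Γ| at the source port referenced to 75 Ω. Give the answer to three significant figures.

|Γ| ≈ 0.835

βl = 2π × 0.292 = 105°
tan(βl) = -3.7
Z_in = Z_0·(Z_L + jZ_0·tanβl)/(Z_0 + jZ_L·tanβl) = 8.19 + j34.4 Ω
Γ_s = (Z_in − Z_s)/(Z_in + Z_s) = (-66.8 + j34.4)/(83.2 + j34.4), |Γ_s| = 0.835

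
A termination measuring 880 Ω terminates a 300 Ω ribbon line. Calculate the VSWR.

VSWR ≈ 2.93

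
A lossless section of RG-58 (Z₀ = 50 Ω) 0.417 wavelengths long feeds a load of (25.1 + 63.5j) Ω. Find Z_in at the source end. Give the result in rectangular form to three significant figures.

Z_in ≈ 10.9 + j21.9 Ω

βl = 2π × 0.417 = 150°
tan(βl) = tan(150°) = -0.575
Z_in = Z_0·(Z_L + jZ_0·tanβl)/(Z_0 + jZ_L·tanβl)
     = 50·(25.1 + j34.8)/(86.5 − j14.4)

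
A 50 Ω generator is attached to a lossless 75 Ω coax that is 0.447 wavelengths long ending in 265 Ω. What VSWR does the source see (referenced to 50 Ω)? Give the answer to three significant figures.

VSWR ≈ 5

βl = 2π × 0.447 = 161°
tan(βl) = -0.346
Z_in = Z_0·(Z_L + jZ_0·tanβl)/(Z_0 + jZ_L·tanβl) = 119 + j119 Ω
Γ_s = (Z_in − Z_s)/(Z_in + Z_s) = (69 + j119)/(169 + j119), |Γ_s| = 0.667
VSWR = (1 + |Γ_s|)/(1 − |Γ_s|)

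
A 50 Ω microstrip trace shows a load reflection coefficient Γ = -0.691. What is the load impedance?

Z_L = Z_0·(1 + Γ)/(1 − Γ) = 50·(0.309)/(1.69)

Z_L ≈ 9.14 Ω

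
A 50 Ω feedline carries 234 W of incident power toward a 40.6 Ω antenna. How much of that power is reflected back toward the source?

P_reflected ≈ 2.52 W

Γ = (40.6 − 50)/(40.6 + 50) = -0.104
|Γ|² = 0.0108
P_refl = |Γ|²·P_inc = 2.52 W, P_del = (1 − |Γ|²)·P_inc = 231 W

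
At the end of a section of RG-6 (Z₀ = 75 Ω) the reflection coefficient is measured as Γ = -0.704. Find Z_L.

Z_L ≈ 13 Ω

Z_L = Z_0·(1 + Γ)/(1 − Γ) = 75·(0.296)/(1.7)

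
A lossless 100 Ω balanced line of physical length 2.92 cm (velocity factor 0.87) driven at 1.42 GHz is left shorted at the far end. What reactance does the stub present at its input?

λ = v/f = 0.87·c / 1.42 GHz = 0.184 m
βl = 2π·l/λ = 2π × 0.159 = 57.2°
tan(βl) = 1.55
For a shorted stub, Z_in = jZ_0·tan(βl)

X_in ≈ 155 Ω (inductive)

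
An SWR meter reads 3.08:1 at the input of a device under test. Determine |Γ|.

|Γ| ≈ 0.51

|Γ| = (S − 1)/(S + 1) = (3.08 − 1)/(3.08 + 1) = 2.08/4.08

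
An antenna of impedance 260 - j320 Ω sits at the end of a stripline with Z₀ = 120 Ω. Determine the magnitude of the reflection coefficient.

Γ = (Z_L − Z_0)/(Z_L + Z_0) = (140 − j320)/(380 − j320)
|Γ| = 349/497

|Γ| ≈ 0.703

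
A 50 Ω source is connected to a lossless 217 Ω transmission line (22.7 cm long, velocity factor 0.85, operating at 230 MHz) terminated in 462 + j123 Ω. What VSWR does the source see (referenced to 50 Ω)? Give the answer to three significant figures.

λ = v/f = 0.85·c / 230 MHz = 1.11 m
βl = 2π·l/λ = 2π × 0.205 = 73.7°
tan(βl) = 3.42
Z_in = Z_0·(Z_L + jZ_0·tanβl)/(Z_0 + jZ_L·tanβl) = 109 − j77.5 Ω
Γ_s = (Z_in − Z_s)/(Z_in + Z_s) = (58.8 − j77.5)/(159 − j77.5), |Γ_s| = 0.55
VSWR = (1 + |Γ_s|)/(1 − |Γ_s|)

VSWR ≈ 3.45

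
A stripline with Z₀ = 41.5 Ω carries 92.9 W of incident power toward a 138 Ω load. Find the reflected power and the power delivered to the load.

Γ = (138 − 41.5)/(138 + 41.5) = 0.538
|Γ|² = 0.289
P_refl = |Γ|²·P_inc = 26.8 W, P_del = (1 − |Γ|²)·P_inc = 66.1 W

P_reflected ≈ 26.8 W; P_delivered ≈ 66.1 W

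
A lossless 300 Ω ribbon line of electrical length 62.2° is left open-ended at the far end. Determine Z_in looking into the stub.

tan(βl) = 1.9
For an open-ended stub, Z_in = −jZ_0·cot(βl) = −jZ_0/tan(βl)

Z_in ≈ −j158 Ω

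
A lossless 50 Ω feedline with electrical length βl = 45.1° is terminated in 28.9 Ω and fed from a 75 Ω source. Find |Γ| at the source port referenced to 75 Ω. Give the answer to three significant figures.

|Γ| ≈ 0.333

tan(βl) = 1
Z_in = Z_0·(Z_L + jZ_0·tanβl)/(Z_0 + jZ_L·tanβl) = 43.4 + j25 Ω
Γ_s = (Z_in − Z_s)/(Z_in + Z_s) = (-31.6 + j25)/(118 + j25), |Γ_s| = 0.333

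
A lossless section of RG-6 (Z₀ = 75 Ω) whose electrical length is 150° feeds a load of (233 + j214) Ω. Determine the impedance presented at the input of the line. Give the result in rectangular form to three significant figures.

Z_in ≈ 30.4 + j85.1 Ω

tan(βl) = tan(150°) = -0.577
Z_in = Z_0·(Z_L + jZ_0·tanβl)/(Z_0 + jZ_L·tanβl)
     = 75·(233 + j171)/(199 − j135)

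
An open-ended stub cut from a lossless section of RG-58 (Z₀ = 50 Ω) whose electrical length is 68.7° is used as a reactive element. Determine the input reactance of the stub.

tan(βl) = 2.56
For an open-ended stub, Z_in = −jZ_0·cot(βl) = −jZ_0/tan(βl)

X_in ≈ -19.5 Ω (capacitive)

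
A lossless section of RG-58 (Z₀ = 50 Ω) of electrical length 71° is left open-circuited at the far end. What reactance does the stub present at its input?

X_in ≈ -17.2 Ω (capacitive)

tan(βl) = 2.9
For an open-circuited stub, Z_in = −jZ_0·cot(βl) = −jZ_0/tan(βl)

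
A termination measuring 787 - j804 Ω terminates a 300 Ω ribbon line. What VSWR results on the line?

VSWR ≈ 5.56

Γ = (Z_L − Z_0)/(Z_L + Z_0) = (487 − j804)/(1087 − j804)
|Γ| = 940/1350 = 0.695
VSWR = (1 + |Γ|)/(1 − |Γ|) = 1.7/0.305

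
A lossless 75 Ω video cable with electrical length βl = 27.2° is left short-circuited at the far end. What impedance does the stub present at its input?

Z_in ≈ +j38.5 Ω

tan(βl) = 0.514
For a short-circuited stub, Z_in = jZ_0·tan(βl)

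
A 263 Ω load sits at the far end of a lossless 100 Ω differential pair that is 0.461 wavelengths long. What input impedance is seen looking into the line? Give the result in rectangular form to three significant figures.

βl = 2π × 0.461 = 166°
tan(βl) = tan(166°) = -0.25
Z_in = Z_0·(Z_L + jZ_0·tanβl)/(Z_0 + jZ_L·tanβl)
     = 100·(263 − j25)/(100 − j65.8)

Z_in ≈ 195 + j103 Ω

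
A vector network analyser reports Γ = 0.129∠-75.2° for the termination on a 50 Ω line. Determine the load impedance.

Z_L ≈ 51.7 − j13.1 Ω

Z_L = Z_0·(1 + Γ)/(1 − Γ) = 50·(1.03 − j0.125)/(0.967 + j0.125)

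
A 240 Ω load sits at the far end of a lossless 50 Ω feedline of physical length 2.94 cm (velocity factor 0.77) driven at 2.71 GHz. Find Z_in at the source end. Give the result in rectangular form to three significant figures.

Z_in ≈ 14.9 + j31.8 Ω

λ = v/f = 0.77·c / 2.71 GHz = 0.0852 m
βl = 2π·l/λ = 2π × 0.345 = 124°
tan(βl) = tan(124°) = -1.47
Z_in = Z_0·(Z_L + jZ_0·tanβl)/(Z_0 + jZ_L·tanβl)
     = 50·(240 − j73.7)/(50 − j354)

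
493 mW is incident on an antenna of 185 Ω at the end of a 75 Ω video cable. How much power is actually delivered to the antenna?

Γ = (185 − 75)/(185 + 75) = 0.423
|Γ|² = 0.179
P_refl = |Γ|²·P_inc = 88.2 mW, P_del = (1 − |Γ|²)·P_inc = 405 mW

P_delivered ≈ 405 mW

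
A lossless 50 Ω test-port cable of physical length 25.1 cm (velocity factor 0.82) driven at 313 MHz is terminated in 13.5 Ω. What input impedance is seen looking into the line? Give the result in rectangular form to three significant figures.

λ = v/f = 0.82·c / 313 MHz = 0.786 m
βl = 2π·l/λ = 2π × 0.319 = 115°
tan(βl) = tan(115°) = -2.15
Z_in = Z_0·(Z_L + jZ_0·tanβl)/(Z_0 + jZ_L·tanβl)
     = 50·(13.5 − j107)/(50 − j29)

Z_in ≈ 56.7 − j74.5 Ω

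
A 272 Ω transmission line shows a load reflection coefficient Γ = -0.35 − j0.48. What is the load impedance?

Z_L ≈ 85.7 − j127 Ω

Z_L = Z_0·(1 + Γ)/(1 − Γ) = 272·(0.65 − j0.48)/(1.35 + j0.48)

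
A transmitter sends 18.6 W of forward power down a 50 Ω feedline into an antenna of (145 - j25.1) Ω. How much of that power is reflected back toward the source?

P_reflected ≈ 4.65 W

|Γ| = |(95 − j25.1)/(195 − j25.1)| = 0.5
|Γ|² = 0.25
P_refl = |Γ|²·P_inc = 4.65 W, P_del = (1 − |Γ|²)·P_inc = 14 W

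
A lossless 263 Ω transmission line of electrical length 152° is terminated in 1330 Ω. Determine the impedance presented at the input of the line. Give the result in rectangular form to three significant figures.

tan(βl) = tan(152°) = -0.532
Z_in = Z_0·(Z_L + jZ_0·tanβl)/(Z_0 + jZ_L·tanβl)
     = 263·(1330 − j140)/(263 − j707)

Z_in ≈ 207 + j418 Ω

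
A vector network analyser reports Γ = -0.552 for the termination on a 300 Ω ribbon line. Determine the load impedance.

Z_L = Z_0·(1 + Γ)/(1 − Γ) = 300·(0.448)/(1.55)

Z_L ≈ 86.6 Ω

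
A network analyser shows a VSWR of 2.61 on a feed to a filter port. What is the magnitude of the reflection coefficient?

|Γ| = (S − 1)/(S + 1) = (2.61 − 1)/(2.61 + 1) = 1.61/3.61

|Γ| ≈ 0.446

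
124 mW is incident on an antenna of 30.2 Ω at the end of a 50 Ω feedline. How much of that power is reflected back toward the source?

Γ = (30.2 − 50)/(30.2 + 50) = -0.247
|Γ|² = 0.061
P_refl = |Γ|²·P_inc = 7.56 mW, P_del = (1 − |Γ|²)·P_inc = 116 mW

P_reflected ≈ 7.56 mW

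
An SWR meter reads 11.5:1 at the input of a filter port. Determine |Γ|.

|Γ| ≈ 0.84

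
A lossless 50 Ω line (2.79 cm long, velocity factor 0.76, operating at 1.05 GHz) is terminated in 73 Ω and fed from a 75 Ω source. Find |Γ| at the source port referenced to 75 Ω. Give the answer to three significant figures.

|Γ| ≈ 0.279

λ = v/f = 0.76·c / 1.05 GHz = 0.217 m
βl = 2π·l/λ = 2π × 0.128 = 46.3°
tan(βl) = 1.04
Z_in = Z_0·(Z_L + jZ_0·tanβl)/(Z_0 + jZ_L·tanβl) = 45.9 − j17.8 Ω
Γ_s = (Z_in − Z_s)/(Z_in + Z_s) = (-29.1 − j17.8)/(121 − j17.8), |Γ_s| = 0.279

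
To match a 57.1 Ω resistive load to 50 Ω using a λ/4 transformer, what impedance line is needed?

Z_qwt = √(Z_0·R_L) = √(50 × 57.1) = √2855

Z_qwt ≈ 53.4 Ω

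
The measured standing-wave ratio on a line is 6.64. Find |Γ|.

|Γ| = (S − 1)/(S + 1) = (6.64 − 1)/(6.64 + 1) = 5.64/7.64

|Γ| ≈ 0.738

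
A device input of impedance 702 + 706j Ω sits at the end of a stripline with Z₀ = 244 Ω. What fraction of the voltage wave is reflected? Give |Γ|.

Γ = (Z_L − Z_0)/(Z_L + Z_0) = (458 + j706)/(946 + j706)
|Γ| = 842/1180

|Γ| ≈ 0.713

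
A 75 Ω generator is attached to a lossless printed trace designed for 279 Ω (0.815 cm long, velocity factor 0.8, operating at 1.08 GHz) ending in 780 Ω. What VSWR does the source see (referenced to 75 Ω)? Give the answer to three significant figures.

VSWR ≈ 9.96

λ = v/f = 0.8·c / 1.08 GHz = 0.222 m
βl = 2π·l/λ = 2π × 0.0367 = 13.2°
tan(βl) = 0.235
Z_in = Z_0·(Z_L + jZ_0·tanβl)/(Z_0 + jZ_L·tanβl) = 575 − j312 Ω
Γ_s = (Z_in − Z_s)/(Z_in + Z_s) = (500 − j312)/(650 − j312), |Γ_s| = 0.817
VSWR = (1 + |Γ_s|)/(1 − |Γ_s|)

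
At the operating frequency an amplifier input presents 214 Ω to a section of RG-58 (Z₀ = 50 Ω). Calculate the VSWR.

VSWR ≈ 4.28

Γ = (214 − 50)/(214 + 50) = 0.621
VSWR = (1 + 0.621)/(1 − 0.621)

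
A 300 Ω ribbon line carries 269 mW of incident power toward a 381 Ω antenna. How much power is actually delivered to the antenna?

P_delivered ≈ 265 mW

Γ = (381 − 300)/(381 + 300) = 0.119
|Γ|² = 0.0141
P_refl = |Γ|²·P_inc = 3.81 mW, P_del = (1 − |Γ|²)·P_inc = 265 mW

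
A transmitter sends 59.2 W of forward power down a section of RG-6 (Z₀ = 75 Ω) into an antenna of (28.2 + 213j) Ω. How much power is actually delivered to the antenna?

|Γ| = |(-46.8 + j213)/(103.2 + j213)| = 0.921
|Γ|² = 0.849
P_refl = |Γ|²·P_inc = 50.3 W, P_del = (1 − |Γ|²)·P_inc = 8.94 W

P_delivered ≈ 8.94 W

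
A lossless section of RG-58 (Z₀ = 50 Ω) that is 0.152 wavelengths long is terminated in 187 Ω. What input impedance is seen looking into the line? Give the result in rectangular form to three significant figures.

Z_in ≈ 19.4 − j31.7 Ω

βl = 2π × 0.152 = 54.7°
tan(βl) = tan(54.7°) = 1.41
Z_in = Z_0·(Z_L + jZ_0·tanβl)/(Z_0 + jZ_L·tanβl)
     = 50·(187 + j70.7)/(50 + j264)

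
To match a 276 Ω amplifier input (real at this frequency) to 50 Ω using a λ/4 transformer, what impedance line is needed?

Z_qwt = √(Z_0·R_L) = √(50 × 276) = √13800

Z_qwt ≈ 117 Ω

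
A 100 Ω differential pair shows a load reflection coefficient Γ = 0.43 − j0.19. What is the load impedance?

Z_L ≈ 216 − j105 Ω

Z_L = Z_0·(1 + Γ)/(1 − Γ) = 100·(1.43 − j0.19)/(0.57 + j0.19)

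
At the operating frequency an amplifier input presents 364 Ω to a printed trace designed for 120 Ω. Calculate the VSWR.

For a purely resistive load, VSWR = R_L/Z_0 or Z_0/R_L (whichever > 1) = 364/120

VSWR ≈ 3.03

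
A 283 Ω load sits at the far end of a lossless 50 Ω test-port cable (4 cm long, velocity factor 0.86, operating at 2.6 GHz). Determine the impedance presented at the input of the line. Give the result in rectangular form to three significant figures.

Z_in ≈ 25.4 + j65.3 Ω

λ = v/f = 0.86·c / 2.6 GHz = 0.0992 m
βl = 2π·l/λ = 2π × 0.403 = 145°
tan(βl) = tan(145°) = -0.697
Z_in = Z_0·(Z_L + jZ_0·tanβl)/(Z_0 + jZ_L·tanβl)
     = 50·(283 − j34.9)/(50 − j197)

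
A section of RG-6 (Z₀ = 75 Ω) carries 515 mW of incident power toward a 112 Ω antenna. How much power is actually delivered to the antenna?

P_delivered ≈ 495 mW

Γ = (112 − 75)/(112 + 75) = 0.198
|Γ|² = 0.0391
P_refl = |Γ|²·P_inc = 20.2 mW, P_del = (1 − |Γ|²)·P_inc = 495 mW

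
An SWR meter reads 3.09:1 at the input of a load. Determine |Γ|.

|Γ| = (S − 1)/(S + 1) = (3.09 − 1)/(3.09 + 1) = 2.09/4.09

|Γ| ≈ 0.511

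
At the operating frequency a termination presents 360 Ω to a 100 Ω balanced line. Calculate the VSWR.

Γ = (360 − 100)/(360 + 100) = 0.565
VSWR = (1 + 0.565)/(1 − 0.565)

VSWR ≈ 3.6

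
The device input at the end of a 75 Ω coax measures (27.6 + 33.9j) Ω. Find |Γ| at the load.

Γ = (Z_L − Z_0)/(Z_L + Z_0) = (-47.4 + j33.9)/(102.6 + j33.9)
|Γ| = 58.3/108

|Γ| ≈ 0.539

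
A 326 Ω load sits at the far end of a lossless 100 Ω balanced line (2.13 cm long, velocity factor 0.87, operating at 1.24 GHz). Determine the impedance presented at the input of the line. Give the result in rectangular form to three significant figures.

λ = v/f = 0.87·c / 1.24 GHz = 0.21 m
βl = 2π·l/λ = 2π × 0.101 = 36.4°
tan(βl) = tan(36.4°) = 0.738
Z_in = Z_0·(Z_L + jZ_0·tanβl)/(Z_0 + jZ_L·tanβl)
     = 100·(326 + j73.8)/(100 + j241)

Z_in ≈ 74.2 − j105 Ω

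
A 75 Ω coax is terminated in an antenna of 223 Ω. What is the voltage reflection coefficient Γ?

Γ = (Z_L − Z_0)/(Z_L + Z_0) = (223 − 75)/(223 + 75) = 148/298

Γ = 0.497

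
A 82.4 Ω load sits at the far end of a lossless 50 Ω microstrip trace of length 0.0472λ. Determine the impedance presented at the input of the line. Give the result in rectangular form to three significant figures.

Z_in ≈ 71.9 − j20.9 Ω

βl = 2π × 0.0472 = 17°
tan(βl) = tan(17°) = 0.306
Z_in = Z_0·(Z_L + jZ_0·tanβl)/(Z_0 + jZ_L·tanβl)
     = 50·(82.4 + j15.3)/(50 + j25.2)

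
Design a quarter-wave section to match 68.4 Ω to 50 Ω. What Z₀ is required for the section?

Z_qwt = √(Z_0·R_L) = √(50 × 68.4) = √3420

Z_qwt ≈ 58.5 Ω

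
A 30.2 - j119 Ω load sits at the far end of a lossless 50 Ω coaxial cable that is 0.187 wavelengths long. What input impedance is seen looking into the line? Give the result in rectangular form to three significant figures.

βl = 2π × 0.187 = 67.3°
tan(βl) = tan(67.3°) = 2.39
Z_in = Z_0·(Z_L + jZ_0·tanβl)/(Z_0 + jZ_L·tanβl)
     = 50·(30.2 + j0.646)/(335 + j72.3)

Z_in ≈ 4.33 − j0.838 Ω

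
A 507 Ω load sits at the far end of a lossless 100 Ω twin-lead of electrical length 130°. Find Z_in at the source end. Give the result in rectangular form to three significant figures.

Z_in ≈ 32.7 + j78.5 Ω

tan(βl) = tan(130°) = -1.19
Z_in = Z_0·(Z_L + jZ_0·tanβl)/(Z_0 + jZ_L·tanβl)
     = 100·(507 − j119)/(100 − j604)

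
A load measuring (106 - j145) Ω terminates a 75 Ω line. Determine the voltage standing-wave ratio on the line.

Γ = (Z_L − Z_0)/(Z_L + Z_0) = (31 − j145)/(181 − j145)
|Γ| = 148/232 = 0.639
VSWR = (1 + |Γ|)/(1 − |Γ|) = 1.64/0.361

VSWR ≈ 4.55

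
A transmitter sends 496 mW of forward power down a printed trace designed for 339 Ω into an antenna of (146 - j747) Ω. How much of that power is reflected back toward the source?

P_reflected ≈ 372 mW

|Γ| = |(-193 − j747)/(485 − j747)| = 0.866
|Γ|² = 0.75
P_refl = |Γ|²·P_inc = 372 mW, P_del = (1 − |Γ|²)·P_inc = 124 mW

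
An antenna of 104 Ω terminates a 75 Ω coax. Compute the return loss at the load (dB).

RL ≈ 15.8 dB

Γ = (104 − 75)/(104 + 75) = 0.162
RL = −20·log₁₀|Γ| = −20·log₁₀(0.162)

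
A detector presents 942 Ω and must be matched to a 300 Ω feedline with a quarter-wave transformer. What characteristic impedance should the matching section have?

Z_qwt = √(Z_0·R_L) = √(300 × 942) = √282600

Z_qwt ≈ 532 Ω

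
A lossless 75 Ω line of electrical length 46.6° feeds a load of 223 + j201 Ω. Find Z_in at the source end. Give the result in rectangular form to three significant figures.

tan(βl) = tan(46.6°) = 1.06
Z_in = Z_0·(Z_L + jZ_0·tanβl)/(Z_0 + jZ_L·tanβl)
     = 75·(223 + j280)/(-138 + j236)

Z_in ≈ 35.7 − j91.7 Ω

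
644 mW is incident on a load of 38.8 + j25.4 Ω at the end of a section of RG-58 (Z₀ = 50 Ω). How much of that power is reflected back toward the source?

|Γ| = |(-11.2 + j25.4)/(88.8 + j25.4)| = 0.301
|Γ|² = 0.0903
P_refl = |Γ|²·P_inc = 58.2 mW, P_del = (1 − |Γ|²)·P_inc = 586 mW

P_reflected ≈ 58.2 mW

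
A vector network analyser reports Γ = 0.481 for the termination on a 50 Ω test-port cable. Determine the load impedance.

Z_L = Z_0·(1 + Γ)/(1 − Γ) = 50·(1.48)/(0.519)

Z_L ≈ 143 Ω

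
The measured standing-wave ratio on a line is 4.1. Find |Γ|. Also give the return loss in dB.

|Γ| ≈ 0.608; return loss ≈ 4.32 dB

|Γ| = (S − 1)/(S + 1) = (4.1 − 1)/(4.1 + 1) = 3.1/5.1
RL = −20·log₁₀|Γ| = −20·log₁₀(0.608)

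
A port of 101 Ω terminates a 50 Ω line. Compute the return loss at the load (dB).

Γ = (101 − 50)/(101 + 50) = 0.338
RL = −20·log₁₀|Γ| = −20·log₁₀(0.338)

RL ≈ 9.43 dB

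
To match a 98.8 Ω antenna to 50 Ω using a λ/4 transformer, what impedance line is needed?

Z_qwt ≈ 70.3 Ω

Z_qwt = √(Z_0·R_L) = √(50 × 98.8) = √4940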